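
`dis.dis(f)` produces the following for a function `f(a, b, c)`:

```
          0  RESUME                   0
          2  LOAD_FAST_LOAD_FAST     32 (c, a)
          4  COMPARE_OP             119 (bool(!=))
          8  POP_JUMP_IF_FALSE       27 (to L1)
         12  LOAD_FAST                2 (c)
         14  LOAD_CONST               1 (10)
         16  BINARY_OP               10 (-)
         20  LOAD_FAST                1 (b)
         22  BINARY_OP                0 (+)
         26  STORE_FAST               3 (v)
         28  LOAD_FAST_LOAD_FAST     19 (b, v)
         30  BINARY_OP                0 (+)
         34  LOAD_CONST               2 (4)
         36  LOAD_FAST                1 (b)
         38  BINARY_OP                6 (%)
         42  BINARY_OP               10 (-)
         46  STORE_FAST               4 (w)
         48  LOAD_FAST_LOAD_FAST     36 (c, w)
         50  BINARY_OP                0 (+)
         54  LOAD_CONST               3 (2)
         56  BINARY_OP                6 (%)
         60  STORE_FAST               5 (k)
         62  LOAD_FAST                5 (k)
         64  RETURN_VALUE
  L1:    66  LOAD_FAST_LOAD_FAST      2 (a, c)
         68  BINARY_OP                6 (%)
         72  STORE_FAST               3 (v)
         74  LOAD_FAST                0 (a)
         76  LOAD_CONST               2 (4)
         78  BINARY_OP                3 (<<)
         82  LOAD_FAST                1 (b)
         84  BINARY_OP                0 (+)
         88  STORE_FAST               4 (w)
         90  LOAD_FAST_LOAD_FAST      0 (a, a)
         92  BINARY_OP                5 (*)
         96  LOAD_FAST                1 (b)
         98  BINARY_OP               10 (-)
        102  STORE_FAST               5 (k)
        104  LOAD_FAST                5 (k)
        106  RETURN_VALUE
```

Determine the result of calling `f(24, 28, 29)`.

LOAD_FAST_LOAD_FAST c,a → push 29,24. Stack: [29, 24]
COMPARE_OP bool(!=) → 29 vs 24 = True. Stack: [True]
POP_JUMP_IF_FALSE → pop True; no jump. Stack: []
LOAD_FAST c → push 29. Stack: [29]
LOAD_CONST → push 10. Stack: [29, 10]
BINARY_OP - → 29 - 10 = 19. Stack: [19]
LOAD_FAST b → push 28. Stack: [19, 28]
BINARY_OP + → 19 + 28 = 47. Stack: [47]
STORE_FAST v → v=47. Stack: []
LOAD_FAST_LOAD_FAST b,v → push 28,47. Stack: [28, 47]
BINARY_OP + → 28 + 47 = 75. Stack: [75]
LOAD_CONST → push 4. Stack: [75, 4]
LOAD_FAST b → push 28. Stack: [75, 4, 28]
BINARY_OP % → 4 % 28 = 4. Stack: [75, 4]
BINARY_OP - → 75 - 4 = 71. Stack: [71]
STORE_FAST w → w=71. Stack: []
LOAD_FAST_LOAD_FAST c,w → push 29,71. Stack: [29, 71]
BINARY_OP + → 29 + 71 = 100. Stack: [100]
LOAD_CONST → push 2. Stack: [100, 2]
BINARY_OP % → 100 % 2 = 0. Stack: [0]
STORE_FAST k → k=0. Stack: []
LOAD_FAST k → push 0. Stack: [0]
RETURN_VALUE → return 0.

0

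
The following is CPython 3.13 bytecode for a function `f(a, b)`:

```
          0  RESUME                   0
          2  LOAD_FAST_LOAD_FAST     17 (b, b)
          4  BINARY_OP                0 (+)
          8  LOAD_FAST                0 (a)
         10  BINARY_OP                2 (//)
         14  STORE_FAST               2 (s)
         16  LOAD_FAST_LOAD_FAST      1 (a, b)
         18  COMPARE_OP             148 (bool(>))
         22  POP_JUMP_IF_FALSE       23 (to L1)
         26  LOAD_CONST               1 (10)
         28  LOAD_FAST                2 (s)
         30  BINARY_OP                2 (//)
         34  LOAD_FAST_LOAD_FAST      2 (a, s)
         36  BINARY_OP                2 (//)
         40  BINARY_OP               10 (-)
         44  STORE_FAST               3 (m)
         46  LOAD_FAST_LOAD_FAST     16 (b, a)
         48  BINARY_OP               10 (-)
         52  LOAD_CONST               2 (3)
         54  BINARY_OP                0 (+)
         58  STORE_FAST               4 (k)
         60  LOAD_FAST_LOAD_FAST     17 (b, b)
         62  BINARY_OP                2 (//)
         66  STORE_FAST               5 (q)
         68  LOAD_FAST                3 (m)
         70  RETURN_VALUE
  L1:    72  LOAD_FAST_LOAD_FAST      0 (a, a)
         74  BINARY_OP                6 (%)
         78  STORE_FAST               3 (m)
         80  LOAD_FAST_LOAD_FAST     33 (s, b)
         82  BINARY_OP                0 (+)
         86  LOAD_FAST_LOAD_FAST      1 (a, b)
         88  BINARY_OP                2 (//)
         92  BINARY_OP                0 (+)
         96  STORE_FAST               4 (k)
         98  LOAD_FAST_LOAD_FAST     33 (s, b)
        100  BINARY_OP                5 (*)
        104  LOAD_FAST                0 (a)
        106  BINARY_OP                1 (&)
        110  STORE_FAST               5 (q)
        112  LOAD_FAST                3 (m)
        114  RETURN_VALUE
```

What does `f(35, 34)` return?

LOAD_FAST_LOAD_FAST b,b → push 34,34. Stack: [34, 34]
BINARY_OP + → 34 + 34 = 68. Stack: [68]
LOAD_FAST a → push 35. Stack: [68, 35]
BINARY_OP // → 68 // 35 = 1. Stack: [1]
STORE_FAST s → s=1. Stack: []
LOAD_FAST_LOAD_FAST a,b → push 35,34. Stack: [35, 34]
COMPARE_OP bool(>) → 35 vs 34 = True. Stack: [True]
POP_JUMP_IF_FALSE → pop True; no jump. Stack: []
LOAD_CONST → push 10. Stack: [10]
LOAD_FAST s → push 1. Stack: [10, 1]
BINARY_OP // → 10 // 1 = 10. Stack: [10]
LOAD_FAST_LOAD_FAST a,s → push 35,1. Stack: [10, 35, 1]
BINARY_OP // → 35 // 1 = 35. Stack: [10, 35]
BINARY_OP - → 10 - 35 = -25. Stack: [-25]
STORE_FAST m → m=-25. Stack: []
LOAD_FAST_LOAD_FAST b,a → push 34,35. Stack: [34, 35]
BINARY_OP - → 34 - 35 = -1. Stack: [-1]
LOAD_CONST → push 3. Stack: [-1, 3]
BINARY_OP + → -1 + 3 = 2. Stack: [2]
STORE_FAST k → k=2. Stack: []
LOAD_FAST_LOAD_FAST b,b → push 34,34. Stack: [34, 34]
BINARY_OP // → 34 // 34 = 1. Stack: [1]
STORE_FAST q → q=1. Stack: []
LOAD_FAST m → push -25. Stack: [-25]
RETURN_VALUE → return -25.

-25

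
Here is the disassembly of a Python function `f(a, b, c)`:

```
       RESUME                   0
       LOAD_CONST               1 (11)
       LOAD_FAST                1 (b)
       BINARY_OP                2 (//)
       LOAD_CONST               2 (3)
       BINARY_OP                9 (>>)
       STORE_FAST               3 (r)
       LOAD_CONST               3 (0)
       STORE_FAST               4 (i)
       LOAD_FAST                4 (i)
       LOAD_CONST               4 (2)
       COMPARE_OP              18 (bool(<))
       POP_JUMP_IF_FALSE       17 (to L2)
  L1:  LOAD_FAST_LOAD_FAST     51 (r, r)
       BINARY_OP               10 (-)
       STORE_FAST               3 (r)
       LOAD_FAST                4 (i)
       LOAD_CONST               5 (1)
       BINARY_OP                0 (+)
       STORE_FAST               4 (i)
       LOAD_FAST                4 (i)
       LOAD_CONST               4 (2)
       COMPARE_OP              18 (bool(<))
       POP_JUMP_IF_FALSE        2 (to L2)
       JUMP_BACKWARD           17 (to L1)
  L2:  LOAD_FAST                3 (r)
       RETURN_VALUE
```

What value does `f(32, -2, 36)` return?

0

LOAD_CONST → push 11. Stack: [11]
LOAD_FAST b → push -2. Stack: [11, -2]
BINARY_OP // → 11 // -2 = -6. Stack: [-6]
LOAD_CONST → push 3. Stack: [-6, 3]
BINARY_OP >> → -6 >> 3 = -1. Stack: [-1]
STORE_FAST r → r=-1. Stack: []
LOAD_CONST → push 0. Stack: [0]
STORE_FAST i → i=0. Stack: []
LOAD_FAST i → push 0. Stack: [0]
LOAD_CONST → push 2. Stack: [0, 2]
COMPARE_OP bool(<) → 0 vs 2 = True. Stack: [True]
POP_JUMP_IF_FALSE → pop True; no jump. Stack: []
LOAD_FAST_LOAD_FAST r,r → push -1,-1. Stack: [-1, -1]
BINARY_OP - → -1 - -1 = 0. Stack: [0]
STORE_FAST r → r=0. Stack: []
LOAD_FAST i → push 0. Stack: [0]
LOAD_CONST → push 1. Stack: [0, 1]
BINARY_OP + → 0 + 1 = 1. Stack: [1]
STORE_FAST i → i=1. Stack: []
LOAD_FAST i → push 1. Stack: [1]
LOAD_CONST → push 2. Stack: [1, 2]
COMPARE_OP bool(<) → 1 vs 2 = True. Stack: [True]
POP_JUMP_IF_FALSE → pop True; no jump. Stack: []
LOAD_FAST_LOAD_FAST r,r → push 0,0. Stack: [0, 0]
BINARY_OP - → 0 - 0 = 0. Stack: [0]
STORE_FAST r → r=0. Stack: []
LOAD_FAST i → push 1. Stack: [1]
LOAD_CONST → push 1. Stack: [1, 1]
BINARY_OP + → 1 + 1 = 2. Stack: [2]
STORE_FAST i → i=2. Stack: []
LOAD_FAST i → push 2. Stack: [2]
LOAD_CONST → push 2. Stack: [2, 2]
COMPARE_OP bool(<) → 2 vs 2 = False. Stack: [False]
POP_JUMP_IF_FALSE → pop False; jump. Stack: []
LOAD_FAST r → push 0. Stack: [0]
RETURN_VALUE → return 0.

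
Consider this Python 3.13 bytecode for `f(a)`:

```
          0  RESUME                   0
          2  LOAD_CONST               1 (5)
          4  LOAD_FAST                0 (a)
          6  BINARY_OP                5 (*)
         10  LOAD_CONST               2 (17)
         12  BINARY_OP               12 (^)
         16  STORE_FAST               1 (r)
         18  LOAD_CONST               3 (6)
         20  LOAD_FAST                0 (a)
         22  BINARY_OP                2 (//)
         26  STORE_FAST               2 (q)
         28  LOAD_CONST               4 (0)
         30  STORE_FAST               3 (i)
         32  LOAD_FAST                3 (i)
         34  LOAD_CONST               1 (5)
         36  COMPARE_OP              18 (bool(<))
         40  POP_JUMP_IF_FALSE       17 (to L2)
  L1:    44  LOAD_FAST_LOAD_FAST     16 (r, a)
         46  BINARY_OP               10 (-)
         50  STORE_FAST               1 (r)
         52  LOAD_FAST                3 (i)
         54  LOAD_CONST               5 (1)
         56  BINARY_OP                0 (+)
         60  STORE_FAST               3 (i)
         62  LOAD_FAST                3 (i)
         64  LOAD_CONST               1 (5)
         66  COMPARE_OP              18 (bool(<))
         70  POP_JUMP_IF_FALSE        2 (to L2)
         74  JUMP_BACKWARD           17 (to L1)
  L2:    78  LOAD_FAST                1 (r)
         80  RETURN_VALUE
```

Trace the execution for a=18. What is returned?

LOAD_CONST → push 5
LOAD_FAST a → push 18
BINARY_OP * → 5 * 18 = 90
LOAD_CONST → push 17
BINARY_OP ^ → 90 ^ 17 = 75
STORE_FAST r → r=75
LOAD_CONST → push 6
LOAD_FAST a → push 18
BINARY_OP // → 6 // 18 = 0
STORE_FAST q → q=0
LOAD_CONST → push 0
STORE_FAST i → i=0
LOAD_FAST i → push 0
LOAD_CONST → push 5
COMPARE_OP bool(<) → 0 vs 5 = True
POP_JUMP_IF_FALSE → pop True; no jump
LOAD_FAST_LOAD_FAST r,a → push 75,18
BINARY_OP - → 75 - 18 = 57
STORE_FAST r → r=57
LOAD_FAST i → push 0
LOAD_CONST → push 1
BINARY_OP + → 0 + 1 = 1
STORE_FAST i → i=1
LOAD_FAST i → push 1
LOAD_CONST → push 5
COMPARE_OP bool(<) → 1 vs 5 = True
POP_JUMP_IF_FALSE → pop True; no jump
LOAD_FAST_LOAD_FAST r,a → push 57,18
BINARY_OP - → 57 - 18 = 39
STORE_FAST r → r=39
LOAD_FAST i → push 1
LOAD_CONST → push 1
BINARY_OP + → 1 + 1 = 2
STORE_FAST i → i=2
LOAD_FAST i → push 2
LOAD_CONST → push 5
COMPARE_OP bool(<) → 2 vs 5 = True
POP_JUMP_IF_FALSE → pop True; no jump
LOAD_FAST_LOAD_FAST r,a → push 39,18
BINARY_OP - → 39 - 18 = 21
STORE_FAST r → r=21
LOAD_FAST i → push 2
LOAD_CONST → push 1
BINARY_OP + → 2 + 1 = 3
STORE_FAST i → i=3
LOAD_FAST i → push 3
LOAD_CONST → push 5
COMPARE_OP bool(<) → 3 vs 5 = True
POP_JUMP_IF_FALSE → pop True; no jump
LOAD_FAST_LOAD_FAST r,a → push 21,18
BINARY_OP - → 21 - 18 = 3
STORE_FAST r → r=3
LOAD_FAST i → push 3
LOAD_CONST → push 1
BINARY_OP + → 3 + 1 = 4
STORE_FAST i → i=4
LOAD_FAST i → push 4
LOAD_CONST → push 5
COMPARE_OP bool(<) → 4 vs 5 = True
POP_JUMP_IF_FALSE → pop True; no jump
LOAD_FAST_LOAD_FAST r,a → push 3,18
BINARY_OP - → 3 - 18 = -15
STORE_FAST r → r=-15
LOAD_FAST i → push 4
LOAD_CONST → push 1
BINARY_OP + → 4 + 1 = 5
STORE_FAST i → i=5
LOAD_FAST i → push 5
LOAD_CONST → push 5
COMPARE_OP bool(<) → 5 vs 5 = False
POP_JUMP_IF_FALSE → pop False; jump
LOAD_FAST r → push -15
RETURN_VALUE → return -15.

-15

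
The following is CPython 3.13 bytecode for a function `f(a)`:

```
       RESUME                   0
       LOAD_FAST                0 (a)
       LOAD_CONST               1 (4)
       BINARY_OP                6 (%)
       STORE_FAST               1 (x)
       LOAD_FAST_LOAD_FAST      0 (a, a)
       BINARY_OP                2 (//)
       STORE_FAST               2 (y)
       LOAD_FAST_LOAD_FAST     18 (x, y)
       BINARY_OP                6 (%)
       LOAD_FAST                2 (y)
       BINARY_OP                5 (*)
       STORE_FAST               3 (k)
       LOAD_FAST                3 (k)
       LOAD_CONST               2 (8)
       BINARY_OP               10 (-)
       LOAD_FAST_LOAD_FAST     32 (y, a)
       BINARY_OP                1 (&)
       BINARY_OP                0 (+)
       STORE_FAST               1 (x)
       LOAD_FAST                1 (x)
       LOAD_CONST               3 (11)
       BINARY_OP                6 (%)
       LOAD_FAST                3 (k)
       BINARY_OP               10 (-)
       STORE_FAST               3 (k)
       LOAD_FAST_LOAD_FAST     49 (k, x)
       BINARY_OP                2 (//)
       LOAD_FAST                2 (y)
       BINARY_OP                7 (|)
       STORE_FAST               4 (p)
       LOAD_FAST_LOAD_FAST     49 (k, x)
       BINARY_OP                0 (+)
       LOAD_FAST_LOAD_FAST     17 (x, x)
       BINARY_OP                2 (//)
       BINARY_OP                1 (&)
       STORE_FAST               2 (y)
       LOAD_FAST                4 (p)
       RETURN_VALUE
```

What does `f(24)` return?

-1

LOAD_FAST a → push 24. Stack: [24]
LOAD_CONST → push 4. Stack: [24, 4]
BINARY_OP % → 24 % 4 = 0. Stack: [0]
STORE_FAST x → x=0. Stack: []
LOAD_FAST_LOAD_FAST a,a → push 24,24. Stack: [24, 24]
BINARY_OP // → 24 // 24 = 1. Stack: [1]
STORE_FAST y → y=1. Stack: []
LOAD_FAST_LOAD_FAST x,y → push 0,1. Stack: [0, 1]
BINARY_OP % → 0 % 1 = 0. Stack: [0]
LOAD_FAST y → push 1. Stack: [0, 1]
BINARY_OP * → 0 * 1 = 0. Stack: [0]
STORE_FAST k → k=0. Stack: []
LOAD_FAST k → push 0. Stack: [0]
LOAD_CONST → push 8. Stack: [0, 8]
BINARY_OP - → 0 - 8 = -8. Stack: [-8]
LOAD_FAST_LOAD_FAST y,a → push 1,24. Stack: [-8, 1, 24]
BINARY_OP & → 1 & 24 = 0. Stack: [-8, 0]
BINARY_OP + → -8 + 0 = -8. Stack: [-8]
STORE_FAST x → x=-8. Stack: []
LOAD_FAST x → push -8. Stack: [-8]
LOAD_CONST → push 11. Stack: [-8, 11]
BINARY_OP % → -8 % 11 = 3. Stack: [3]
LOAD_FAST k → push 0. Stack: [3, 0]
BINARY_OP - → 3 - 0 = 3. Stack: [3]
STORE_FAST k → k=3. Stack: []
LOAD_FAST_LOAD_FAST k,x → push 3,-8. Stack: [3, -8]
BINARY_OP // → 3 // -8 = -1. Stack: [-1]
LOAD_FAST y → push 1. Stack: [-1, 1]
BINARY_OP | → -1 | 1 = -1. Stack: [-1]
STORE_FAST p → p=-1. Stack: []
LOAD_FAST_LOAD_FAST k,x → push 3,-8. Stack: [3, -8]
BINARY_OP + → 3 + -8 = -5. Stack: [-5]
LOAD_FAST_LOAD_FAST x,x → push -8,-8. Stack: [-5, -8, -8]
BINARY_OP // → -8 // -8 = 1. Stack: [-5, 1]
BINARY_OP & → -5 & 1 = 1. Stack: [1]
STORE_FAST y → y=1. Stack: []
LOAD_FAST p → push -1. Stack: [-1]
RETURN_VALUE → return -1.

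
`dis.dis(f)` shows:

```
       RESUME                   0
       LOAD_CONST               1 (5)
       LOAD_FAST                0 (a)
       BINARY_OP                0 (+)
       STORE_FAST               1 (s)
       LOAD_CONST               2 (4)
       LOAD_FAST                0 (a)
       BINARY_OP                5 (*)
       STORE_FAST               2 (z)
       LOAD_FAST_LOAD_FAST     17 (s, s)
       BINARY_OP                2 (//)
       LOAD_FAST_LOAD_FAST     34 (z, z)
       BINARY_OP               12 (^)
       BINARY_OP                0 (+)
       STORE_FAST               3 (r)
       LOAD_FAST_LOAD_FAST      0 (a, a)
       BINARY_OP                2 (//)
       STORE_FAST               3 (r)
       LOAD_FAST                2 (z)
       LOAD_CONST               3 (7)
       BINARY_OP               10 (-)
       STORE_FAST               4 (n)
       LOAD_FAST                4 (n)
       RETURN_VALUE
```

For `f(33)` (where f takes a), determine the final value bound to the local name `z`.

132

LOAD_CONST → push 5. Stack: [5]
LOAD_FAST a → push 33. Stack: [5, 33]
BINARY_OP + → 5 + 33 = 38. Stack: [38]
STORE_FAST s → s=38. Stack: []
LOAD_CONST → push 4. Stack: [4]
LOAD_FAST a → push 33. Stack: [4, 33]
BINARY_OP * → 4 * 33 = 132. Stack: [132]
STORE_FAST z → z=132. Stack: []
LOAD_FAST_LOAD_FAST s,s → push 38,38. Stack: [38, 38]
BINARY_OP // → 38 // 38 = 1. Stack: [1]
LOAD_FAST_LOAD_FAST z,z → push 132,132. Stack: [1, 132, 132]
BINARY_OP ^ → 132 ^ 132 = 0. Stack: [1, 0]
BINARY_OP + → 1 + 0 = 1. Stack: [1]
STORE_FAST r → r=1. Stack: []
LOAD_FAST_LOAD_FAST a,a → push 33,33. Stack: [33, 33]
BINARY_OP // → 33 // 33 = 1. Stack: [1]
STORE_FAST r → r=1. Stack: []
LOAD_FAST z → push 132. Stack: [132]
LOAD_CONST → push 7. Stack: [132, 7]
BINARY_OP - → 132 - 7 = 125. Stack: [125]
STORE_FAST n → n=125. Stack: []
LOAD_FAST n → push 125. Stack: [125]
RETURN_VALUE → return 125.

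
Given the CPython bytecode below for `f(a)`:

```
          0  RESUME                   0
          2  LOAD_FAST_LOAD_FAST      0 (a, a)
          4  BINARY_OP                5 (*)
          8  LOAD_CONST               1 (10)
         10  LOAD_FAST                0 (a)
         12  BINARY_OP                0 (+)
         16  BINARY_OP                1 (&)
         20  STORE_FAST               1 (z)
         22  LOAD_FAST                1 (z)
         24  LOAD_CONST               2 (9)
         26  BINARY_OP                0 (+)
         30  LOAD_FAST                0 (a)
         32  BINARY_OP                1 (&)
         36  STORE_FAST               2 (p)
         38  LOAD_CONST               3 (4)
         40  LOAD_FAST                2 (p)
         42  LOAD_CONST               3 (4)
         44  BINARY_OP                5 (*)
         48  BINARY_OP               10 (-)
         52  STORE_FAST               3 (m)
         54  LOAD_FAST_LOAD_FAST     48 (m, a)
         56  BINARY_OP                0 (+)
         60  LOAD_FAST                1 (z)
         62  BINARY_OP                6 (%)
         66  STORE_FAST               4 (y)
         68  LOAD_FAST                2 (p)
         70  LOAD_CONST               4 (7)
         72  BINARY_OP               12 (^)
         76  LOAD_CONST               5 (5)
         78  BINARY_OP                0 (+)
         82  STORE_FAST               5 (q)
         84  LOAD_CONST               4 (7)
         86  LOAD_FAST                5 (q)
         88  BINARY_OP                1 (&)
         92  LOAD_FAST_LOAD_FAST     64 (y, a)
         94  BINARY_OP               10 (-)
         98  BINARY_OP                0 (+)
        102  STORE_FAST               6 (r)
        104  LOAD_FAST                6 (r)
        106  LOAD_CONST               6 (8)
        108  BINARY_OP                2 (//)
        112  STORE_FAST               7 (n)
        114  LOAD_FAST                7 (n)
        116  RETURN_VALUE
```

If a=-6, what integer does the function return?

LOAD_FAST_LOAD_FAST a,a → push -6,-6. Stack: [-6, -6]
BINARY_OP * → -6 * -6 = 36. Stack: [36]
LOAD_CONST → push 10. Stack: [36, 10]
LOAD_FAST a → push -6. Stack: [36, 10, -6]
BINARY_OP + → 10 + -6 = 4. Stack: [36, 4]
BINARY_OP & → 36 & 4 = 4. Stack: [4]
STORE_FAST z → z=4. Stack: []
LOAD_FAST z → push 4. Stack: [4]
LOAD_CONST → push 9. Stack: [4, 9]
BINARY_OP + → 4 + 9 = 13. Stack: [13]
LOAD_FAST a → push -6. Stack: [13, -6]
BINARY_OP & → 13 & -6 = 8. Stack: [8]
STORE_FAST p → p=8. Stack: []
LOAD_CONST → push 4. Stack: [4]
LOAD_FAST p → push 8. Stack: [4, 8]
LOAD_CONST → push 4. Stack: [4, 8, 4]
BINARY_OP * → 8 * 4 = 32. Stack: [4, 32]
BINARY_OP - → 4 - 32 = -28. Stack: [-28]
STORE_FAST m → m=-28. Stack: []
LOAD_FAST_LOAD_FAST m,a → push -28,-6. Stack: [-28, -6]
BINARY_OP + → -28 + -6 = -34. Stack: [-34]
LOAD_FAST z → push 4. Stack: [-34, 4]
BINARY_OP % → -34 % 4 = 2. Stack: [2]
STORE_FAST y → y=2. Stack: []
LOAD_FAST p → push 8. Stack: [8]
LOAD_CONST → push 7. Stack: [8, 7]
BINARY_OP ^ → 8 ^ 7 = 15. Stack: [15]
LOAD_CONST → push 5. Stack: [15, 5]
BINARY_OP + → 15 + 5 = 20. Stack: [20]
STORE_FAST q → q=20. Stack: []
LOAD_CONST → push 7. Stack: [7]
LOAD_FAST q → push 20. Stack: [7, 20]
BINARY_OP & → 7 & 20 = 4. Stack: [4]
LOAD_FAST_LOAD_FAST y,a → push 2,-6. Stack: [4, 2, -6]
BINARY_OP - → 2 - -6 = 8. Stack: [4, 8]
BINARY_OP + → 4 + 8 = 12. Stack: [12]
STORE_FAST r → r=12. Stack: []
LOAD_FAST r → push 12. Stack: [12]
LOAD_CONST → push 8. Stack: [12, 8]
BINARY_OP // → 12 // 8 = 1. Stack: [1]
STORE_FAST n → n=1. Stack: []
LOAD_FAST n → push 1. Stack: [1]
RETURN_VALUE → return 1.

1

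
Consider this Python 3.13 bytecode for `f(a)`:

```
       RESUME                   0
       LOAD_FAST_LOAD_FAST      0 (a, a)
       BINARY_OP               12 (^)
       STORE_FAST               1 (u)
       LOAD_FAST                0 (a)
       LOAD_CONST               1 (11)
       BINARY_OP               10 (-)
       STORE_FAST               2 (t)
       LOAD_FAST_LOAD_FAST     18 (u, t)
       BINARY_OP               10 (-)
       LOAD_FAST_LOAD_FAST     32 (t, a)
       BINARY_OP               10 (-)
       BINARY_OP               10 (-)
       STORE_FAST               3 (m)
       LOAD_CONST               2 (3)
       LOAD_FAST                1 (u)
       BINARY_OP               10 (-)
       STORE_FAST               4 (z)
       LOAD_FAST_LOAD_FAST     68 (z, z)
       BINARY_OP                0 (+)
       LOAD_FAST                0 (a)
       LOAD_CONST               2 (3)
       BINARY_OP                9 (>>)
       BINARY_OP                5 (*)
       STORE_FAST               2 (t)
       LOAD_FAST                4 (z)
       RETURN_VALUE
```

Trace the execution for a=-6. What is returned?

LOAD_FAST_LOAD_FAST a,a → push -6,-6. Stack: [-6, -6]
BINARY_OP ^ → -6 ^ -6 = 0. Stack: [0]
STORE_FAST u → u=0. Stack: []
LOAD_FAST a → push -6. Stack: [-6]
LOAD_CONST → push 11. Stack: [-6, 11]
BINARY_OP - → -6 - 11 = -17. Stack: [-17]
STORE_FAST t → t=-17. Stack: []
LOAD_FAST_LOAD_FAST u,t → push 0,-17. Stack: [0, -17]
BINARY_OP - → 0 - -17 = 17. Stack: [17]
LOAD_FAST_LOAD_FAST t,a → push -17,-6. Stack: [17, -17, -6]
BINARY_OP - → -17 - -6 = -11. Stack: [17, -11]
BINARY_OP - → 17 - -11 = 28. Stack: [28]
STORE_FAST m → m=28. Stack: []
LOAD_CONST → push 3. Stack: [3]
LOAD_FAST u → push 0. Stack: [3, 0]
BINARY_OP - → 3 - 0 = 3. Stack: [3]
STORE_FAST z → z=3. Stack: []
LOAD_FAST_LOAD_FAST z,z → push 3,3. Stack: [3, 3]
BINARY_OP + → 3 + 3 = 6. Stack: [6]
LOAD_FAST a → push -6. Stack: [6, -6]
LOAD_CONST → push 3. Stack: [6, -6, 3]
BINARY_OP >> → -6 >> 3 = -1. Stack: [6, -1]
BINARY_OP * → 6 * -1 = -6. Stack: [-6]
STORE_FAST t → t=-6. Stack: []
LOAD_FAST z → push 3. Stack: [3]
RETURN_VALUE → return 3.

3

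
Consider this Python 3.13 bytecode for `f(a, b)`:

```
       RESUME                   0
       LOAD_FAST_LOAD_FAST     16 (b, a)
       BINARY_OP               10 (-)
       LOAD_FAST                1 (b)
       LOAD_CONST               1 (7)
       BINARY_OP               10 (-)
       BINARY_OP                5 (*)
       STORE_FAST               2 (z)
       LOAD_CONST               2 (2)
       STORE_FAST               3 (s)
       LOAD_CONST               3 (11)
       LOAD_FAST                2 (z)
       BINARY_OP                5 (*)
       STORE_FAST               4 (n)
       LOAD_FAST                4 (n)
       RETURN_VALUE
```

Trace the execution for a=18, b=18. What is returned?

LOAD_FAST_LOAD_FAST b,a → push 18,18. Stack: [18, 18]
BINARY_OP - → 18 - 18 = 0. Stack: [0]
LOAD_FAST b → push 18. Stack: [0, 18]
LOAD_CONST → push 7. Stack: [0, 18, 7]
BINARY_OP - → 18 - 7 = 11. Stack: [0, 11]
BINARY_OP * → 0 * 11 = 0. Stack: [0]
STORE_FAST z → z=0. Stack: []
LOAD_CONST → push 2. Stack: [2]
STORE_FAST s → s=2. Stack: []
LOAD_CONST → push 11. Stack: [11]
LOAD_FAST z → push 0. Stack: [11, 0]
BINARY_OP * → 11 * 0 = 0. Stack: [0]
STORE_FAST n → n=0. Stack: []
LOAD_FAST n → push 0. Stack: [0]
RETURN_VALUE → return 0.

0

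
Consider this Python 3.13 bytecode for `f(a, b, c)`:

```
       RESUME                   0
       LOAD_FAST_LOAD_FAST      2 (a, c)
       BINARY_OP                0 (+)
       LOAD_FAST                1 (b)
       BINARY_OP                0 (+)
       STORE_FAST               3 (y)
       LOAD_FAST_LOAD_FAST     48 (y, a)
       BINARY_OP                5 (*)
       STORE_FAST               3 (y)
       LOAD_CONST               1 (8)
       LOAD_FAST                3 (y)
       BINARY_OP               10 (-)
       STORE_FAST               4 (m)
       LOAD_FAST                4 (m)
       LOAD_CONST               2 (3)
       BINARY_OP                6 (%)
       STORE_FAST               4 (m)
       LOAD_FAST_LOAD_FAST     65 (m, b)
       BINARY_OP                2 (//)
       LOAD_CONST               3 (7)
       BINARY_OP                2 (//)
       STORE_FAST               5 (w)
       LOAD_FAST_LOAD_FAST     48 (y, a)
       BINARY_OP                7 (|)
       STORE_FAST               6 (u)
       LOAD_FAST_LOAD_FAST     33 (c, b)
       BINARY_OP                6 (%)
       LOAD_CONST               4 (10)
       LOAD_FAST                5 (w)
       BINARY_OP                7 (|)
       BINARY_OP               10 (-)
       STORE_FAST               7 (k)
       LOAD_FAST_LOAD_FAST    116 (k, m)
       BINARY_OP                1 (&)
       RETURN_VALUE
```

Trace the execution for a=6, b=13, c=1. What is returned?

2

LOAD_FAST_LOAD_FAST a,c → push 6,1. Stack: [6, 1]
BINARY_OP + → 6 + 1 = 7. Stack: [7]
LOAD_FAST b → push 13. Stack: [7, 13]
BINARY_OP + → 7 + 13 = 20. Stack: [20]
STORE_FAST y → y=20. Stack: []
LOAD_FAST_LOAD_FAST y,a → push 20,6. Stack: [20, 6]
BINARY_OP * → 20 * 6 = 120. Stack: [120]
STORE_FAST y → y=120. Stack: []
LOAD_CONST → push 8. Stack: [8]
LOAD_FAST y → push 120. Stack: [8, 120]
BINARY_OP - → 8 - 120 = -112. Stack: [-112]
STORE_FAST m → m=-112. Stack: []
LOAD_FAST m → push -112. Stack: [-112]
LOAD_CONST → push 3. Stack: [-112, 3]
BINARY_OP % → -112 % 3 = 2. Stack: [2]
STORE_FAST m → m=2. Stack: []
LOAD_FAST_LOAD_FAST m,b → push 2,13. Stack: [2, 13]
BINARY_OP // → 2 // 13 = 0. Stack: [0]
LOAD_CONST → push 7. Stack: [0, 7]
BINARY_OP // → 0 // 7 = 0. Stack: [0]
STORE_FAST w → w=0. Stack: []
LOAD_FAST_LOAD_FAST y,a → push 120,6. Stack: [120, 6]
BINARY_OP | → 120 | 6 = 126. Stack: [126]
STORE_FAST u → u=126. Stack: []
LOAD_FAST_LOAD_FAST c,b → push 1,13. Stack: [1, 13]
BINARY_OP % → 1 % 13 = 1. Stack: [1]
LOAD_CONST → push 10. Stack: [1, 10]
LOAD_FAST w → push 0. Stack: [1, 10, 0]
BINARY_OP | → 10 | 0 = 10. Stack: [1, 10]
BINARY_OP - → 1 - 10 = -9. Stack: [-9]
STORE_FAST k → k=-9. Stack: []
LOAD_FAST_LOAD_FAST k,m → push -9,2. Stack: [-9, 2]
BINARY_OP & → -9 & 2 = 2. Stack: [2]
RETURN_VALUE → return 2.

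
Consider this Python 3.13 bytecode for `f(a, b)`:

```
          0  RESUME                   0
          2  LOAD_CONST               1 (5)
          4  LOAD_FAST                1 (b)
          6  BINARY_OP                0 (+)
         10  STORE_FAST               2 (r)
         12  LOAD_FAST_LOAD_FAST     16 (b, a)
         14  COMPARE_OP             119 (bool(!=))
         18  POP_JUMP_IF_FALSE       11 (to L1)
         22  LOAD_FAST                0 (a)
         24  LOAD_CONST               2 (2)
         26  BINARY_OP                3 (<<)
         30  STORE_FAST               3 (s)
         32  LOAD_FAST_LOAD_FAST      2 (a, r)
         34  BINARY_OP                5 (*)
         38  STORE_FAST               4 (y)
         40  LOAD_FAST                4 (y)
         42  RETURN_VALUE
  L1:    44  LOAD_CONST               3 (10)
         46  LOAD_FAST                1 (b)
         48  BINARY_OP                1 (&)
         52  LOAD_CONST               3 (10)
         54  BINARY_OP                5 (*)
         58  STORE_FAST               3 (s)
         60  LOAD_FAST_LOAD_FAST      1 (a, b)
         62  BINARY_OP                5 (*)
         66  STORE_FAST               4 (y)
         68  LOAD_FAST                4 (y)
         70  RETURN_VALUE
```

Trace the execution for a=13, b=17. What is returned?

286

LOAD_CONST → push 5. Stack: [5]
LOAD_FAST b → push 17. Stack: [5, 17]
BINARY_OP + → 5 + 17 = 22. Stack: [22]
STORE_FAST r → r=22. Stack: []
LOAD_FAST_LOAD_FAST b,a → push 17,13. Stack: [17, 13]
COMPARE_OP bool(!=) → 17 vs 13 = True. Stack: [True]
POP_JUMP_IF_FALSE → pop True; no jump. Stack: []
LOAD_FAST a → push 13. Stack: [13]
LOAD_CONST → push 2. Stack: [13, 2]
BINARY_OP << → 13 << 2 = 52. Stack: [52]
STORE_FAST s → s=52. Stack: []
LOAD_FAST_LOAD_FAST a,r → push 13,22. Stack: [13, 22]
BINARY_OP * → 13 * 22 = 286. Stack: [286]
STORE_FAST y → y=286. Stack: []
LOAD_FAST y → push 286. Stack: [286]
RETURN_VALUE → return 286.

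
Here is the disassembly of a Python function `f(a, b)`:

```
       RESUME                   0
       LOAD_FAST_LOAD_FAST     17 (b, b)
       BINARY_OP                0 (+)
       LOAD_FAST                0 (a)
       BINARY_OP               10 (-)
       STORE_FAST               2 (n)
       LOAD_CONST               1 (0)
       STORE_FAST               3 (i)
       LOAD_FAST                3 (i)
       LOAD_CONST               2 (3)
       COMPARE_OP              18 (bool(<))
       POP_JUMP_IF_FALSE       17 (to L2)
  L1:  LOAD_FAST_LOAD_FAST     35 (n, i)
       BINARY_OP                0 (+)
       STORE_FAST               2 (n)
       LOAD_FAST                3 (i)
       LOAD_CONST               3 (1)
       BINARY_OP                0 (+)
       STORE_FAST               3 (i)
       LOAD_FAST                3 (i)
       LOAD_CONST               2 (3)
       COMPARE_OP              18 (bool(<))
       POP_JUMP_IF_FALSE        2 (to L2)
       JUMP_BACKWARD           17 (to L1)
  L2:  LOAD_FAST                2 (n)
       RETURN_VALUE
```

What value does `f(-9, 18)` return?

LOAD_FAST_LOAD_FAST b,b → push 18,18. Stack: [18, 18]
BINARY_OP + → 18 + 18 = 36. Stack: [36]
LOAD_FAST a → push -9. Stack: [36, -9]
BINARY_OP - → 36 - -9 = 45. Stack: [45]
STORE_FAST n → n=45. Stack: []
LOAD_CONST → push 0. Stack: [0]
STORE_FAST i → i=0. Stack: []
LOAD_FAST i → push 0. Stack: [0]
LOAD_CONST → push 3. Stack: [0, 3]
COMPARE_OP bool(<) → 0 vs 3 = True. Stack: [True]
POP_JUMP_IF_FALSE → pop True; no jump. Stack: []
LOAD_FAST_LOAD_FAST n,i → push 45,0. Stack: [45, 0]
BINARY_OP + → 45 + 0 = 45. Stack: [45]
STORE_FAST n → n=45. Stack: []
LOAD_FAST i → push 0. Stack: [0]
LOAD_CONST → push 1. Stack: [0, 1]
BINARY_OP + → 0 + 1 = 1. Stack: [1]
STORE_FAST i → i=1. Stack: []
LOAD_FAST i → push 1. Stack: [1]
LOAD_CONST → push 3. Stack: [1, 3]
COMPARE_OP bool(<) → 1 vs 3 = True. Stack: [True]
POP_JUMP_IF_FALSE → pop True; no jump. Stack: []
LOAD_FAST_LOAD_FAST n,i → push 45,1. Stack: [45, 1]
BINARY_OP + → 45 + 1 = 46. Stack: [46]
STORE_FAST n → n=46. Stack: []
LOAD_FAST i → push 1. Stack: [1]
LOAD_CONST → push 1. Stack: [1, 1]
BINARY_OP + → 1 + 1 = 2. Stack: [2]
STORE_FAST i → i=2. Stack: []
LOAD_FAST i → push 2. Stack: [2]
LOAD_CONST → push 3. Stack: [2, 3]
COMPARE_OP bool(<) → 2 vs 3 = True. Stack: [True]
POP_JUMP_IF_FALSE → pop True; no jump. Stack: []
LOAD_FAST_LOAD_FAST n,i → push 46,2. Stack: [46, 2]
BINARY_OP + → 46 + 2 = 48. Stack: [48]
STORE_FAST n → n=48. Stack: []
LOAD_FAST i → push 2. Stack: [2]
LOAD_CONST → push 1. Stack: [2, 1]
BINARY_OP + → 2 + 1 = 3. Stack: [3]
STORE_FAST i → i=3. Stack: []
LOAD_FAST i → push 3. Stack: [3]
LOAD_CONST → push 3. Stack: [3, 3]
COMPARE_OP bool(<) → 3 vs 3 = False. Stack: [False]
POP_JUMP_IF_FALSE → pop False; jump. Stack: []
LOAD_FAST n → push 48. Stack: [48]
RETURN_VALUE → return 48.

48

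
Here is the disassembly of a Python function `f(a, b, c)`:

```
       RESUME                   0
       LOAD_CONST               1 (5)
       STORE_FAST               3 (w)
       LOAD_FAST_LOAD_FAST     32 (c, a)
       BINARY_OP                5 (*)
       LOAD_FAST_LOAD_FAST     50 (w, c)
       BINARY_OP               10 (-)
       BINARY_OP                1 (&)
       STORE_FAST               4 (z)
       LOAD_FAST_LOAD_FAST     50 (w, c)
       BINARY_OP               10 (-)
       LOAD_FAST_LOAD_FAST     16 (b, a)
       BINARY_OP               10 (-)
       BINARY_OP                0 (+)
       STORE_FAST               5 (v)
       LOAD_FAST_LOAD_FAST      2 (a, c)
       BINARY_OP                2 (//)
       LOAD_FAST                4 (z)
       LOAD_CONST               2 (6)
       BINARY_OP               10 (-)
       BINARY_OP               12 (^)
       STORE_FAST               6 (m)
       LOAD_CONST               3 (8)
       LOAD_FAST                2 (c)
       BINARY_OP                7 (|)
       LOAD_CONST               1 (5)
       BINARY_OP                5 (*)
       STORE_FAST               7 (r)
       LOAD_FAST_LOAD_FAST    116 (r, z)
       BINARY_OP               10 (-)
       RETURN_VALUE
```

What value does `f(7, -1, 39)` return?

LOAD_CONST → push 5. Stack: [5]
STORE_FAST w → w=5. Stack: []
LOAD_FAST_LOAD_FAST c,a → push 39,7. Stack: [39, 7]
BINARY_OP * → 39 * 7 = 273. Stack: [273]
LOAD_FAST_LOAD_FAST w,c → push 5,39. Stack: [273, 5, 39]
BINARY_OP - → 5 - 39 = -34. Stack: [273, -34]
BINARY_OP & → 273 & -34 = 272. Stack: [272]
STORE_FAST z → z=272. Stack: []
LOAD_FAST_LOAD_FAST w,c → push 5,39. Stack: [5, 39]
BINARY_OP - → 5 - 39 = -34. Stack: [-34]
LOAD_FAST_LOAD_FAST b,a → push -1,7. Stack: [-34, -1, 7]
BINARY_OP - → -1 - 7 = -8. Stack: [-34, -8]
BINARY_OP + → -34 + -8 = -42. Stack: [-42]
STORE_FAST v → v=-42. Stack: []
LOAD_FAST_LOAD_FAST a,c → push 7,39. Stack: [7, 39]
BINARY_OP // → 7 // 39 = 0. Stack: [0]
LOAD_FAST z → push 272. Stack: [0, 272]
LOAD_CONST → push 6. Stack: [0, 272, 6]
BINARY_OP - → 272 - 6 = 266. Stack: [0, 266]
BINARY_OP ^ → 0 ^ 266 = 266. Stack: [266]
STORE_FAST m → m=266. Stack: []
LOAD_CONST → push 8. Stack: [8]
LOAD_FAST c → push 39. Stack: [8, 39]
BINARY_OP | → 8 | 39 = 47. Stack: [47]
LOAD_CONST → push 5. Stack: [47, 5]
BINARY_OP * → 47 * 5 = 235. Stack: [235]
STORE_FAST r → r=235. Stack: []
LOAD_FAST_LOAD_FAST r,z → push 235,272. Stack: [235, 272]
BINARY_OP - → 235 - 272 = -37. Stack: [-37]
RETURN_VALUE → return -37.

-37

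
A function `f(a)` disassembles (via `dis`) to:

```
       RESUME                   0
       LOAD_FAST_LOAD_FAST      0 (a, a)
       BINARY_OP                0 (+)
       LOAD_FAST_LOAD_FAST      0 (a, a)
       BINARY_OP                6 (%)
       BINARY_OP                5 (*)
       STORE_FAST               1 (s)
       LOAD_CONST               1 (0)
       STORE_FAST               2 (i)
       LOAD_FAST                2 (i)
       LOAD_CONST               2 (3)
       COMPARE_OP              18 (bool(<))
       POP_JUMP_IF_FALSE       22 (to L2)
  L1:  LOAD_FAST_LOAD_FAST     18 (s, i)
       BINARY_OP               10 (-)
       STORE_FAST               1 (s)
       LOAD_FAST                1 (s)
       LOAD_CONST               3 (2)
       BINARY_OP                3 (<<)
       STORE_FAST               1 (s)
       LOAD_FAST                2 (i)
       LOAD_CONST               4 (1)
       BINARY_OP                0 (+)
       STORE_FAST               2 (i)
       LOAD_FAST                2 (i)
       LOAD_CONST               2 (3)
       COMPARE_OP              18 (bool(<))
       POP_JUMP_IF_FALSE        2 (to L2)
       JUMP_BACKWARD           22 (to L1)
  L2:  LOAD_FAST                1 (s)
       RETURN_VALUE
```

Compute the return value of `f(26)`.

LOAD_FAST_LOAD_FAST a,a → push 26,26. Stack: [26, 26]
BINARY_OP + → 26 + 26 = 52. Stack: [52]
LOAD_FAST_LOAD_FAST a,a → push 26,26. Stack: [52, 26, 26]
BINARY_OP % → 26 % 26 = 0. Stack: [52, 0]
BINARY_OP * → 52 * 0 = 0. Stack: [0]
STORE_FAST s → s=0. Stack: []
LOAD_CONST → push 0. Stack: [0]
STORE_FAST i → i=0. Stack: []
LOAD_FAST i → push 0. Stack: [0]
LOAD_CONST → push 3. Stack: [0, 3]
COMPARE_OP bool(<) → 0 vs 3 = True. Stack: [True]
POP_JUMP_IF_FALSE → pop True; no jump. Stack: []
LOAD_FAST_LOAD_FAST s,i → push 0,0. Stack: [0, 0]
BINARY_OP - → 0 - 0 = 0. Stack: [0]
STORE_FAST s → s=0. Stack: []
LOAD_FAST s → push 0. Stack: [0]
LOAD_CONST → push 2. Stack: [0, 2]
BINARY_OP << → 0 << 2 = 0. Stack: [0]
STORE_FAST s → s=0. Stack: []
LOAD_FAST i → push 0. Stack: [0]
LOAD_CONST → push 1. Stack: [0, 1]
BINARY_OP + → 0 + 1 = 1. Stack: [1]
STORE_FAST i → i=1. Stack: []
LOAD_FAST i → push 1. Stack: [1]
LOAD_CONST → push 3. Stack: [1, 3]
COMPARE_OP bool(<) → 1 vs 3 = True. Stack: [True]
POP_JUMP_IF_FALSE → pop True; no jump. Stack: []
LOAD_FAST_LOAD_FAST s,i → push 0,1. Stack: [0, 1]
BINARY_OP - → 0 - 1 = -1. Stack: [-1]
STORE_FAST s → s=-1. Stack: []
LOAD_FAST s → push -1. Stack: [-1]
LOAD_CONST → push 2. Stack: [-1, 2]
BINARY_OP << → -1 << 2 = -4. Stack: [-4]
STORE_FAST s → s=-4. Stack: []
LOAD_FAST i → push 1. Stack: [1]
LOAD_CONST → push 1. Stack: [1, 1]
BINARY_OP + → 1 + 1 = 2. Stack: [2]
STORE_FAST i → i=2. Stack: []
LOAD_FAST i → push 2. Stack: [2]
LOAD_CONST → push 3. Stack: [2, 3]
COMPARE_OP bool(<) → 2 vs 3 = True. Stack: [True]
POP_JUMP_IF_FALSE → pop True; no jump. Stack: []
LOAD_FAST_LOAD_FAST s,i → push -4,2. Stack: [-4, 2]
BINARY_OP - → -4 - 2 = -6. Stack: [-6]
STORE_FAST s → s=-6. Stack: []
LOAD_FAST s → push -6. Stack: [-6]
LOAD_CONST → push 2. Stack: [-6, 2]
BINARY_OP << → -6 << 2 = -24. Stack: [-24]
STORE_FAST s → s=-24. Stack: []
LOAD_FAST i → push 2. Stack: [2]
LOAD_CONST → push 1. Stack: [2, 1]
BINARY_OP + → 2 + 1 = 3. Stack: [3]
STORE_FAST i → i=3. Stack: []
LOAD_FAST i → push 3. Stack: [3]
LOAD_CONST → push 3. Stack: [3, 3]
COMPARE_OP bool(<) → 3 vs 3 = False. Stack: [False]
POP_JUMP_IF_FALSE → pop False; jump. Stack: []
LOAD_FAST s → push -24. Stack: [-24]
RETURN_VALUE → return -24.

-24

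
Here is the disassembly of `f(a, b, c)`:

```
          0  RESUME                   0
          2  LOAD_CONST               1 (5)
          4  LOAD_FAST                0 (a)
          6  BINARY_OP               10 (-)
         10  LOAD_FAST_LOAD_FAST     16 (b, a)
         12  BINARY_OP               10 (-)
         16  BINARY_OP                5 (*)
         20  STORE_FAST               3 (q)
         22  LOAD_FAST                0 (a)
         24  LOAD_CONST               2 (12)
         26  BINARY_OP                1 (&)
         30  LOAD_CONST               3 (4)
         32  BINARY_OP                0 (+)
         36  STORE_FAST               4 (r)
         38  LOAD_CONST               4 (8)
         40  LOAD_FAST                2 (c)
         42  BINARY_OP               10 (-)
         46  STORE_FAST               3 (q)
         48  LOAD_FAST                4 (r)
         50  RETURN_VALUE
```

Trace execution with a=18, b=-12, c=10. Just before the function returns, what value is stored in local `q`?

LOAD_CONST → push 5. Stack: [5]
LOAD_FAST a → push 18. Stack: [5, 18]
BINARY_OP - → 5 - 18 = -13. Stack: [-13]
LOAD_FAST_LOAD_FAST b,a → push -12,18. Stack: [-13, -12, 18]
BINARY_OP - → -12 - 18 = -30. Stack: [-13, -30]
BINARY_OP * → -13 * -30 = 390. Stack: [390]
STORE_FAST q → q=390. Stack: []
LOAD_FAST a → push 18. Stack: [18]
LOAD_CONST → push 12. Stack: [18, 12]
BINARY_OP & → 18 & 12 = 0. Stack: [0]
LOAD_CONST → push 4. Stack: [0, 4]
BINARY_OP + → 0 + 4 = 4. Stack: [4]
STORE_FAST r → r=4. Stack: []
LOAD_CONST → push 8. Stack: [8]
LOAD_FAST c → push 10. Stack: [8, 10]
BINARY_OP - → 8 - 10 = -2. Stack: [-2]
STORE_FAST q → q=-2. Stack: []
LOAD_FAST r → push 4. Stack: [4]
RETURN_VALUE → return 4.

-2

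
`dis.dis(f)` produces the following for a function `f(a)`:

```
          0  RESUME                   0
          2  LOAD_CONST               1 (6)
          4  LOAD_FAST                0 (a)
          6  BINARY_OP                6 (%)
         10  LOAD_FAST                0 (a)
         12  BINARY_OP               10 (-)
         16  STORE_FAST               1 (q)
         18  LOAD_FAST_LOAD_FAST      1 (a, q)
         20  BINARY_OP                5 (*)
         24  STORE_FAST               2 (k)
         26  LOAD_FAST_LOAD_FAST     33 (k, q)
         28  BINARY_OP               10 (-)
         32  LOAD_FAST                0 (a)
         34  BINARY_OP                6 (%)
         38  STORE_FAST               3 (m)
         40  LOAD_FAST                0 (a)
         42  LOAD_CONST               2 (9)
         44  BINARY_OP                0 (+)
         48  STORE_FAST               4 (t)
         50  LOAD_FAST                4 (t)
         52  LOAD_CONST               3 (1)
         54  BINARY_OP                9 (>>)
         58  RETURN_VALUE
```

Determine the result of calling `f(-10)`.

LOAD_CONST → push 6. Stack: [6]
LOAD_FAST a → push -10. Stack: [6, -10]
BINARY_OP % → 6 % -10 = -4. Stack: [-4]
LOAD_FAST a → push -10. Stack: [-4, -10]
BINARY_OP - → -4 - -10 = 6. Stack: [6]
STORE_FAST q → q=6. Stack: []
LOAD_FAST_LOAD_FAST a,q → push -10,6. Stack: [-10, 6]
BINARY_OP * → -10 * 6 = -60. Stack: [-60]
STORE_FAST k → k=-60. Stack: []
LOAD_FAST_LOAD_FAST k,q → push -60,6. Stack: [-60, 6]
BINARY_OP - → -60 - 6 = -66. Stack: [-66]
LOAD_FAST a → push -10. Stack: [-66, -10]
BINARY_OP % → -66 % -10 = -6. Stack: [-6]
STORE_FAST m → m=-6. Stack: []
LOAD_FAST a → push -10. Stack: [-10]
LOAD_CONST → push 9. Stack: [-10, 9]
BINARY_OP + → -10 + 9 = -1. Stack: [-1]
STORE_FAST t → t=-1. Stack: []
LOAD_FAST t → push -1. Stack: [-1]
LOAD_CONST → push 1. Stack: [-1, 1]
BINARY_OP >> → -1 >> 1 = -1. Stack: [-1]
RETURN_VALUE → return -1.

-1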